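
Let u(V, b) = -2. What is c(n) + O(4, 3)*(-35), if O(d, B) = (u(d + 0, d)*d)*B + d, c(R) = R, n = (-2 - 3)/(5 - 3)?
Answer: 1395/2 ≈ 697.50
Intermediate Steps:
n = -5/2 ≈ -2.5000
O(d, B) = d - 2*B*d (O(d, B) = (-2*d)*B + d = -2*B*d + d = d - 2*B*d)
c(n) + O(4, 3)*(-35) = -5/2 + (4*(1 - 2*3))*(-35) = -5/2 + (4*(1 - 6))*(-35) = -5/2 + (4*(-5))*(-35) = -5/2 - 20*(-35) = -5/2 + 700 = 1395/2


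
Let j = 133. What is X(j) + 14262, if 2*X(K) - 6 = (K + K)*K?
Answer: 31954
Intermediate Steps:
X(K) = 3 + K² (X(K) = 3 + ((K + K)*K)/2 = 3 + ((2*K)*K)/2 = 3 + (2*K²)/2 = 3 + K²)
X(j) + 14262 = (3 + 133²) + 14262 = (3 + 17689) + 14262 = 17692 + 14262 = 31954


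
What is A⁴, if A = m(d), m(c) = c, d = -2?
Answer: 16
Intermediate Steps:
A = -2
A⁴ = (-2)⁴ = 16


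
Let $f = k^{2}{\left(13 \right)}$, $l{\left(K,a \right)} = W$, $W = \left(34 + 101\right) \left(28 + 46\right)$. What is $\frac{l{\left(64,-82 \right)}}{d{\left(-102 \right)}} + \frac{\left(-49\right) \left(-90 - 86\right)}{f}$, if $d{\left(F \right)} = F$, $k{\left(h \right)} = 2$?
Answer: $\frac{34987}{17} \approx 2058.1$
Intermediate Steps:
$W = 9990$ ($W = 135 \cdot 74 = 9990$)
$l{\left(K,a \right)} = 9990$
$f = 4$ ($f = 2^{2} = 4$)
$\frac{l{\left(64,-82 \right)}}{d{\left(-102 \right)}} + \frac{\left(-49\right) \left(-90 - 86\right)}{f} = \frac{9990}{-102} + \frac{\left(-49\right) \left(-90 - 86\right)}{4} = 9990 \left(- \frac{1}{102}\right) + \left(-49\right) \left(-176\right) \frac{1}{4} = - \frac{1665}{17} + 8624 \cdot \frac{1}{4} = - \frac{1665}{17} + 2156 = \frac{34987}{17}$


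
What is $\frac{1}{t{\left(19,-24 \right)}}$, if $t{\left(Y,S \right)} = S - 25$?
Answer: $- \frac{1}{49} \approx -0.020408$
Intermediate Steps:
$t{\left(Y,S \right)} = -25 + S$
$\frac{1}{t{\left(19,-24 \right)}} = \frac{1}{-25 - 24} = \frac{1}{-49} = - \frac{1}{49}$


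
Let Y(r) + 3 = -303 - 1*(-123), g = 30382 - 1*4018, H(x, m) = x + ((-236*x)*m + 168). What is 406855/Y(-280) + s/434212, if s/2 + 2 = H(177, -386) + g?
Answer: -85375083713/39730398 ≈ -2148.9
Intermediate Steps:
H(x, m) = 168 + x - 236*m*x (H(x, m) = x + (-236*m*x + 168) = x + (168 - 236*m*x) = 168 + x - 236*m*x)
g = 26364 (g = 30382 - 4018 = 26364)
Y(r) = -183 (Y(r) = -3 + (-303 - 1*(-123)) = -3 + (-303 + 123) = -3 - 180 = -183)
s = 32301398 (s = -4 + 2*((168 + 177 - 236*(-386)*177) + 26364) = -4 + 2*((168 + 177 + 16123992) + 26364) = -4 + 2*(16124337 + 26364) = -4 + 2*16150701 = -4 + 32301402 = 32301398)
406855/Y(-280) + s/434212 = 406855/(-183) + 32301398/434212 = 406855*(-1/183) + 32301398*(1/434212) = -406855/183 + 16150699/217106 = -85375083713/39730398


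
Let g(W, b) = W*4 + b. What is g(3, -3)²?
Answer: 81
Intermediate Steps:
g(W, b) = b + 4*W (g(W, b) = 4*W + b = b + 4*W)
g(3, -3)² = (-3 + 4*3)² = (-3 + 12)² = 9² = 81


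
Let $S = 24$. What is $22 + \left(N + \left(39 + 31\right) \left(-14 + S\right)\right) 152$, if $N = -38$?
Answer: $100646$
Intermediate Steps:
$22 + \left(N + \left(39 + 31\right) \left(-14 + S\right)\right) 152 = 22 + \left(-38 + \left(39 + 31\right) \left(-14 + 24\right)\right) 152 = 22 + \left(-38 + 70 \cdot 10\right) 152 = 22 + \left(-38 + 700\right) 152 = 22 + 662 \cdot 152 = 22 + 100624 = 100646$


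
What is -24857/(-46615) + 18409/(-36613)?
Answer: 1267166/41627195 ≈ 0.030441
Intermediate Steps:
-24857/(-46615) + 18409/(-36613) = -24857*(-1/46615) + 18409*(-1/36613) = 24857/46615 - 449/893 = 1267166/41627195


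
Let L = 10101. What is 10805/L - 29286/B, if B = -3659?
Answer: 335353381/36959559 ≈ 9.0735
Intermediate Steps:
10805/L - 29286/B = 10805/10101 - 29286/(-3659) = 10805*(1/10101) - 29286*(-1/3659) = 10805/10101 + 29286/3659 = 335353381/36959559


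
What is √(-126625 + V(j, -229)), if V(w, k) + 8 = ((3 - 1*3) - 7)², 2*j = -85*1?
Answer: 2*I*√31646 ≈ 355.79*I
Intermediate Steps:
j = -85/2 (j = (-85*1)/2 = (½)*(-85) = -85/2 ≈ -42.500)
V(w, k) = 41 (V(w, k) = -8 + ((3 - 1*3) - 7)² = -8 + ((3 - 3) - 7)² = -8 + (0 - 7)² = -8 + (-7)² = -8 + 49 = 41)
√(-126625 + V(j, -229)) = √(-126625 + 41) = √(-126584) = 2*I*√31646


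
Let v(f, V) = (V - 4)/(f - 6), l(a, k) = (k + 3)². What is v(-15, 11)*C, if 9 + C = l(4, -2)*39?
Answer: -10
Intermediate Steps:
l(a, k) = (3 + k)²
v(f, V) = (-4 + V)/(-6 + f)
C = 30 (C = -9 + (3 - 2)²*39 = -9 + 1²*39 = -9 + 1*39 = -9 + 39 = 30)
v(-15, 11)*C = ((-4 + 11)/(-6 - 15))*30 = (7/(-21))*30 = -1/21*7*30 = -⅓*30 = -10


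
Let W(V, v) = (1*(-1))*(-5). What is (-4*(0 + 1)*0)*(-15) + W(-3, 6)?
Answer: 5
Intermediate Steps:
W(V, v) = 5 (W(V, v) = -1*(-5) = 5)
(-4*(0 + 1)*0)*(-15) + W(-3, 6) = (-4*(0 + 1)*0)*(-15) + 5 = (-4*1*0)*(-15) + 5 = -4*0*(-15) + 5 = 0*(-15) + 5 = 0 + 5 = 5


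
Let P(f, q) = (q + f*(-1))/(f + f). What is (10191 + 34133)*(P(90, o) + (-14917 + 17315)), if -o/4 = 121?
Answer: 4776642346/45 ≈ 1.0615e+8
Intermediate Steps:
o = -484 (o = -4*121 = -484)
P(f, q) = (q - f)/(2*f) (P(f, q) = (q - f)/((2*f)) = (q - f)*(1/(2*f)) = (q - f)/(2*f))
(10191 + 34133)*(P(90, o) + (-14917 + 17315)) = (10191 + 34133)*((1/2)*(-484 - 1*90)/90 + (-14917 + 17315)) = 44324*((1/2)*(1/90)*(-484 - 90) + 2398) = 44324*((1/2)*(1/90)*(-574) + 2398) = 44324*(-287/90 + 2398) = 44324*(215533/90) = 4776642346/45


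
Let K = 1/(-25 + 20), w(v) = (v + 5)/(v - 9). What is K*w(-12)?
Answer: -1/15 ≈ -0.066667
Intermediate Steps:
w(v) = (5 + v)/(-9 + v)
K = -⅕ (K = 1/(-5) = -⅕ ≈ -0.20000)
K*w(-12) = -(5 - 12)/(5*(-9 - 12)) = -(-7)/(5*(-21)) = -(-1)*(-7)/105 = -⅕*⅓ = -1/15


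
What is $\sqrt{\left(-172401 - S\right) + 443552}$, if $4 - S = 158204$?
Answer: $\sqrt{429351} \approx 655.25$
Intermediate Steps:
$S = -158200$ ($S = 4 - 158204 = -158200$)
$\sqrt{\left(-172401 - S\right) + 443552} = \sqrt{\left(-172401 - -158200\right) + 443552} = \sqrt{\left(-172401 + 158200\right) + 443552} = \sqrt{-14201 + 443552} = \sqrt{429351}$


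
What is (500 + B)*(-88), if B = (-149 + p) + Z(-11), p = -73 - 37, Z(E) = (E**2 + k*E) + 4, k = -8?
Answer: -39952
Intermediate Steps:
Z(E) = 4 + E**2 - 8*E (Z(E) = (E**2 - 8*E) + 4 = 4 + E**2 - 8*E)
p = -110
B = -46 (B = (-149 - 110) + (4 + (-11)**2 - 8*(-11)) = -259 + (4 + 121 + 88) = -259 + 213 = -46)
(500 + B)*(-88) = (500 - 46)*(-88) = 454*(-88) = -39952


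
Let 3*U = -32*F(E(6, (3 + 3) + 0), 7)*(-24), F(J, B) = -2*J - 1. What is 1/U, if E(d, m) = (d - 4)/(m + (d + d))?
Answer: -9/2816 ≈ -0.0031960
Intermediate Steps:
E(d, m) = (-4 + d)/(m + 2*d)
F(J, B) = -1 - 2*J
U = -2816/9 (U = (-32*(-1 - 2*(-4 + 6)/(((3 + 3) + 0) + 2*6))*(-24))/3 = (-32*(-1 - 2*2/((6 + 0) + 12))*(-24))/3 = (-32*(-1 - 2*2/(6 + 12))*(-24))/3 = (-32*(-1 - 2*2/18)*(-24))/3 = (-32*(-1 - 2/9)*(-24))/3 = (-32*(-11/9)*(-24))/3 = ((352/9)*(-24))/3 = (1/3)*(-2816/3) = -2816/9 ≈ -312.89)
1/U = 1/(-2816/9) = -9/2816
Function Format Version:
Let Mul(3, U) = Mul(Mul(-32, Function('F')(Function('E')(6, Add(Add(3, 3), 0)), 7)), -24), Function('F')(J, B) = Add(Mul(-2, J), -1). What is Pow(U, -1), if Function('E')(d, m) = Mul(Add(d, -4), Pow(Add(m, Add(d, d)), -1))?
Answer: Rational(-9, 2816) ≈ -0.0031960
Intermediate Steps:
Function('E')(d, m) = Mul(Pow(Add(m, Mul(2, d)), -1), Add(-4, d)) (Function('E')(d, m) = Mul(Add(-4, d), Pow(Add(m, Mul(2, d)), -1)) = Mul(Pow(Add(m, Mul(2, d)), -1), Add(-4, d)))
Function('F')(J, B) = Add(-1, Mul(-2, J))
U = Rational(-2816, 9) (U = Mul(Rational(1, 3), Mul(Mul(-32, Add(-1, Mul(-2, Mul(Pow(Add(Add(Add(3, 3), 0), Mul(2, 6)), -1), Add(-4, 6))))), -24)) = Mul(Rational(1, 3), Mul(Mul(-32, Add(-1, Mul(-2, Mul(Pow(Add(Add(6, 0), 12), -1), 2)))), -24)) = Mul(Rational(1, 3), Mul(Mul(-32, Add(-1, Mul(-2, Mul(Pow(Add(6, 12), -1), 2)))), -24)) = Mul(Rational(1, 3), Mul(Mul(-32, Add(-1, Mul(-2, Mul(Pow(18, -1), 2)))), -24)) = Mul(Rational(1, 3), Mul(Mul(-32, Add(-1, Mul(-2, Mul(Rational(1, 18), 2)))), -24)) = Mul(Rational(1, 3), Mul(Mul(-32, Add(-1, Mul(-2, Rational(1, 9)))), -24)) = Mul(Rational(1, 3), Mul(Mul(-32, Add(-1, Rational(-2, 9))), -24)) = Mul(Rational(1, 3), Mul(Mul(-32, Rational(-11, 9)), -24)) = Mul(Rational(1, 3), Mul(Rational(352, 9), -24)) = Mul(Rational(1, 3), Rational(-2816, 3)) = Rational(-2816, 9) ≈ -312.89)
Pow(U, -1) = Pow(Rational(-2816, 9), -1) = Rational(-9, 2816)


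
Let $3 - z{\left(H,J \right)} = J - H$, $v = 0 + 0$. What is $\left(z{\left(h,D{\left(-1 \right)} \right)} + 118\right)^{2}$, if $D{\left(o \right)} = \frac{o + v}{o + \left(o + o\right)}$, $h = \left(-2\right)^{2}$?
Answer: $\frac{139876}{9} \approx 15542.0$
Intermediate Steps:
$h = 4$
$v = 0$
$D{\left(o \right)} = \frac{1}{3}$ ($D{\left(o \right)} = \frac{o + 0}{o + \left(o + o\right)} = \frac{o}{o + 2 o} = \frac{o}{3 o} = o \frac{1}{3 o} = \frac{1}{3}$)
$z{\left(H,J \right)} = 3 + H - J$ ($z{\left(H,J \right)} = 3 - \left(J - H\right) = 3 + \left(H - J\right) = 3 + H - J$)
$\left(z{\left(h,D{\left(-1 \right)} \right)} + 118\right)^{2} = \left(\left(3 + 4 - \frac{1}{3}\right) + 118\right)^{2} = \left(\frac{20}{3} + 118\right)^{2} = \left(\frac{374}{3}\right)^{2} = \frac{139876}{9}$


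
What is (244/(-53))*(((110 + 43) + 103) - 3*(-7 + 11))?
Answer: -59536/53 ≈ -1123.3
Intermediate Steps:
(244/(-53))*(((110 + 43) + 103) - 3*(-7 + 11)) = (244*(-1/53))*((153 + 103) - 3*4) = -244*(256 - 12)/53 = -244/53*244 = -59536/53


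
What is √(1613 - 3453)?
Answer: 4*I*√115 ≈ 42.895*I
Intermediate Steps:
√(1613 - 3453) = √(-1840) = 4*I*√115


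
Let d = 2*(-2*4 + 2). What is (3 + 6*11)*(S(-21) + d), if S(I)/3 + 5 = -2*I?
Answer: 6831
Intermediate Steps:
S(I) = -15 - 6*I (S(I) = -15 + 3*(-2*I) = -15 - 6*I)
d = -12 (d = 2*(-8 + 2) = 2*(-6) = -12)
(3 + 6*11)*(S(-21) + d) = (3 + 6*11)*((-15 - 6*(-21)) - 12) = (3 + 66)*((-15 + 126) - 12) = 69*(111 - 12) = 69*99 = 6831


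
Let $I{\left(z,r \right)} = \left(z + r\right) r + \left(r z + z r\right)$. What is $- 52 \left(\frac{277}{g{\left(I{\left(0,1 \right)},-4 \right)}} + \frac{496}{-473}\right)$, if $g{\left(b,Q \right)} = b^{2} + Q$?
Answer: $\frac{6890468}{1419} \approx 4855.9$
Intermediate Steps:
$I{\left(z,r \right)} = r \left(r + z\right) + 2 r z$ ($I{\left(z,r \right)} = \left(r + z\right) r + \left(r z + r z\right) = r \left(r + z\right) + 2 r z$)
$g{\left(b,Q \right)} = Q + b^{2}$
$- 52 \left(\frac{277}{g{\left(I{\left(0,1 \right)},-4 \right)}} + \frac{496}{-473}\right) = - 52 \left(\frac{277}{-4 + \left(1 \left(1 + 3 \cdot 0\right)\right)^{2}} + \frac{496}{-473}\right) = - 52 \left(\frac{277}{-4 + \left(1 \left(1 + 0\right)\right)^{2}} + 496 \left(- \frac{1}{473}\right)\right) = - 52 \left(\frac{277}{-4 + \left(1 \cdot 1\right)^{2}} - \frac{496}{473}\right) = - 52 \left(\frac{277}{-4 + 1^{2}} - \frac{496}{473}\right) = - 52 \left(\frac{277}{-4 + 1} - \frac{496}{473}\right) = - 52 \left(\frac{277}{-3} - \frac{496}{473}\right) = - 52 \left(277 \left(- \frac{1}{3}\right) - \frac{496}{473}\right) = - 52 \left(- \frac{277}{3} - \frac{496}{473}\right) = \left(-52\right) \left(- \frac{132509}{1419}\right) = \frac{6890468}{1419}$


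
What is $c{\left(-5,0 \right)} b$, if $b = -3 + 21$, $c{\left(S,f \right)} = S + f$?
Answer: $-90$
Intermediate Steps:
$b = 18$
$c{\left(-5,0 \right)} b = \left(-5 + 0\right) 18 = \left(-5\right) 18 = -90$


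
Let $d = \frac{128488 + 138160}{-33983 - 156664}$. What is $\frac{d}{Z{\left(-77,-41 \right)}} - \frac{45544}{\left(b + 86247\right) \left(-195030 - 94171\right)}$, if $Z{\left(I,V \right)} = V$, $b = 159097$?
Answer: $\frac{57683006802875}{1690889473845396} \approx 0.034114$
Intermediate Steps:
$d = - \frac{266648}{190647}$ ($d = \frac{266648}{-190647} = 266648 \left(- \frac{1}{190647}\right) = - \frac{266648}{190647} \approx -1.3986$)
$\frac{d}{Z{\left(-77,-41 \right)}} - \frac{45544}{\left(b + 86247\right) \left(-195030 - 94171\right)} = - \frac{266648}{190647 \left(-41\right)} - \frac{45544}{\left(159097 + 86247\right) \left(-195030 - 94171\right)} = \left(- \frac{266648}{190647}\right) \left(- \frac{1}{41}\right) - \frac{45544}{245344 \left(-289201\right)} = \frac{266648}{7816527} - \frac{45544}{-70953730144} = \frac{266648}{7816527} - - \frac{5693}{8869216268} = \frac{266648}{7816527} + \frac{5693}{8869216268} = \frac{57683006802875}{1690889473845396}$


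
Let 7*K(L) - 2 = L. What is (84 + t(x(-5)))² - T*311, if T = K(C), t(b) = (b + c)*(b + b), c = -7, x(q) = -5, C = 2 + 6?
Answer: 288202/7 ≈ 41172.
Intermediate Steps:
C = 8
K(L) = 2/7 + L/7
t(b) = 2*b*(-7 + b) (t(b) = (b - 7)*(b + b) = (-7 + b)*(2*b) = 2*b*(-7 + b))
T = 10/7 (T = 2/7 + (⅐)*8 = 2/7 + 8/7 = 10/7 ≈ 1.4286)
(84 + t(x(-5)))² - T*311 = (84 + 2*(-5)*(-7 - 5))² - 10*311/7 = (84 + 2*(-5)*(-12))² - 1*3110/7 = (84 + 120)² - 3110/7 = 204² - 3110/7 = 41616 - 3110/7 = 288202/7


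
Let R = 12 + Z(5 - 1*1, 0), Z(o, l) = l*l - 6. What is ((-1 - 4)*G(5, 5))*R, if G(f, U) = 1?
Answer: -30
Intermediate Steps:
Z(o, l) = -6 + l² (Z(o, l) = l² - 6 = -6 + l²)
R = 6 (R = 12 + (-6 + 0²) = 12 + (-6 + 0) = 12 - 6 = 6)
((-1 - 4)*G(5, 5))*R = ((-1 - 4)*1)*6 = -5*1*6 = -5*6 = -30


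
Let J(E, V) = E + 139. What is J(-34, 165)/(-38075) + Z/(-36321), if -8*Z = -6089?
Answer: -52469663/2212675320 ≈ -0.023713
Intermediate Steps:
J(E, V) = 139 + E
Z = 6089/8 (Z = -⅛*(-6089) = 6089/8 ≈ 761.13)
J(-34, 165)/(-38075) + Z/(-36321) = (139 - 34)/(-38075) + (6089/8)/(-36321) = 105*(-1/38075) + (6089/8)*(-1/36321) = -21/7615 - 6089/290568 = -52469663/2212675320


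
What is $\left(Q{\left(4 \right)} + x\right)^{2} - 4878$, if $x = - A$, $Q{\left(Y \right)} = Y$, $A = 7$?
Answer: $-4869$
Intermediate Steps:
$x = -7$ ($x = \left(-1\right) 7 = -7$)
$\left(Q{\left(4 \right)} + x\right)^{2} - 4878 = \left(4 - 7\right)^{2} - 4878 = \left(-3\right)^{2} - 4878 = 9 - 4878 = -4869$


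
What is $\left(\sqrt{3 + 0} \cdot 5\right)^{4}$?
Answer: $5625$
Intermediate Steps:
$\left(\sqrt{3 + 0} \cdot 5\right)^{4} = \left(\sqrt{3} \cdot 5\right)^{4} = \left(5 \sqrt{3}\right)^{4} = 5625$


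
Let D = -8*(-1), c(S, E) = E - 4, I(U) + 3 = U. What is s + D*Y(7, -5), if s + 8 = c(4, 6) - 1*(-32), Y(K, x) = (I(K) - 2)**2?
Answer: 58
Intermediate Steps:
I(U) = -3 + U
c(S, E) = -4 + E
Y(K, x) = (-5 + K)**2 (Y(K, x) = ((-3 + K) - 2)**2 = (-5 + K)**2)
D = 8
s = 26 (s = -8 + ((-4 + 6) - 1*(-32)) = -8 + (2 + 32) = -8 + 34 = 26)
s + D*Y(7, -5) = 26 + 8*(-5 + 7)**2 = 26 + 8*2**2 = 26 + 8*4 = 26 + 32 = 58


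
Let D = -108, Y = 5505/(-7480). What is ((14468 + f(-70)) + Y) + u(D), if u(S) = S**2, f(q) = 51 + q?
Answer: 39063947/1496 ≈ 26112.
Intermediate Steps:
Y = -1101/1496 (Y = 5505*(-1/7480) = -1101/1496 ≈ -0.73596)
((14468 + f(-70)) + Y) + u(D) = ((14468 + (51 - 70)) - 1101/1496) + (-108)**2 = ((14468 - 19) - 1101/1496) + 11664 = (14449 - 1101/1496) + 11664 = 21614603/1496 + 11664 = 39063947/1496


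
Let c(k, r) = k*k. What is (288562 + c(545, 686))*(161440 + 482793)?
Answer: 377254469771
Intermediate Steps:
c(k, r) = k**2
(288562 + c(545, 686))*(161440 + 482793) = (288562 + 545**2)*(161440 + 482793) = (288562 + 297025)*644233 = 585587*644233 = 377254469771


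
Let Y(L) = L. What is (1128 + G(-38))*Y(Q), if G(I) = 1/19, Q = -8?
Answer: -171464/19 ≈ -9024.4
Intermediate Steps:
G(I) = 1/19
(1128 + G(-38))*Y(Q) = (1128 + 1/19)*(-8) = (21433/19)*(-8) = -171464/19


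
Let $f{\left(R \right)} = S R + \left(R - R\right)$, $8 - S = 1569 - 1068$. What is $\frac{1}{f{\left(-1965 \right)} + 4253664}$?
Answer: $\frac{1}{5222409} \approx 1.9148 \cdot 10^{-7}$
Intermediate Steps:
$S = -493$ ($S = 8 - \left(1569 - 1068\right) = 8 - 501 = -493$)
$f{\left(R \right)} = - 493 R$ ($f{\left(R \right)} = - 493 R + \left(R - R\right) = - 493 R + 0 = - 493 R$)
$\frac{1}{f{\left(-1965 \right)} + 4253664} = \frac{1}{\left(-493\right) \left(-1965\right) + 4253664} = \frac{1}{968745 + 4253664} = \frac{1}{5222409}$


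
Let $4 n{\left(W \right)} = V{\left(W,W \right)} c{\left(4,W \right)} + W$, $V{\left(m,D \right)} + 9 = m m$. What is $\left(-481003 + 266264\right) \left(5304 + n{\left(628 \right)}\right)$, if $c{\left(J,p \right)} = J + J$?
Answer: $-170548075929$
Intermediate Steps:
$V{\left(m,D \right)} = -9 + m^{2}$ ($V{\left(m,D \right)} = -9 + m m = -9 + m^{2}$)
$c{\left(J,p \right)} = 2 J$
$n{\left(W \right)} = -18 + 2 W^{2} + \frac{W}{4}$ ($n{\left(W \right)} = \frac{\left(-9 + W^{2}\right) 2 \cdot 4 + W}{4} = \frac{\left(-9 + W^{2}\right) 8 + W}{4} = \frac{\left(-72 + 8 W^{2}\right) + W}{4} = \frac{-72 + W + 8 W^{2}}{4} = -18 + 2 W^{2} + \frac{W}{4}$)
$\left(-481003 + 266264\right) \left(5304 + n{\left(628 \right)}\right) = \left(-481003 + 266264\right) \left(5304 + \left(-18 + 2 \cdot 628^{2} + \frac{1}{4} \cdot 628\right)\right) = - 214739 \left(5304 + \left(-18 + 2 \cdot 394384 + 157\right)\right) = - 214739 \left(5304 + \left(-18 + 788768 + 157\right)\right) = - 214739 \left(5304 + 788907\right) = \left(-214739\right) 794211 = -170548075929$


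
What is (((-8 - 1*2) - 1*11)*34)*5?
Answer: -3570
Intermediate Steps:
(((-8 - 1*2) - 1*11)*34)*5 = (((-8 - 2) - 11)*34)*5 = ((-10 - 11)*34)*5 = -21*34*5 = -714*5 = -3570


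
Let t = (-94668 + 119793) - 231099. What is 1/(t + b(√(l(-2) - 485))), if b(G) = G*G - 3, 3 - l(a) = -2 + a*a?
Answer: -1/206461 ≈ -4.8435e-6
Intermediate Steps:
l(a) = 5 - a² (l(a) = 3 - (-2 + a*a) = 3 - (-2 + a²) = 3 + (2 - a²) = 5 - a²)
b(G) = -3 + G² (b(G) = G² - 3 = -3 + G²)
t = -205974 (t = 25125 - 231099 = -205974)
1/(t + b(√(l(-2) - 485))) = 1/(-205974 + (-3 + (√((5 - 1*(-2)²) - 485))²)) = 1/(-205974 + (-3 + (√((5 - 1*4) - 485))²)) = 1/(-205974 + (-3 + (√((5 - 4) - 485))²)) = 1/(-205974 + (-3 + (√(1 - 485))²)) = 1/(-205974 + (-3 + (√(-484))²)) = 1/(-205974 + (-3 + (22*I)²)) = 1/(-205974 + (-3 - 484)) = 1/(-205974 - 487) = 1/(-206461) = -1/206461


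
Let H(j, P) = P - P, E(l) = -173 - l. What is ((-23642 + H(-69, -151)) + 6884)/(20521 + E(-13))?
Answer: -5586/6787 ≈ -0.82304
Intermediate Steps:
H(j, P) = 0
((-23642 + H(-69, -151)) + 6884)/(20521 + E(-13)) = ((-23642 + 0) + 6884)/(20521 + (-173 - 1*(-13))) = (-23642 + 6884)/(20521 + (-173 + 13)) = -16758/(20521 - 160) = -16758/20361 = -16758*1/20361 = -5586/6787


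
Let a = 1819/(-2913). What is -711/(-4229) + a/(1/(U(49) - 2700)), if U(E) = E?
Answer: 20395023844/12319077 ≈ 1655.6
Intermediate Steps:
a = -1819/2913 (a = 1819*(-1/2913) = -1819/2913 ≈ -0.62444)
-711/(-4229) + a/(1/(U(49) - 2700)) = -711/(-4229) - 1819/(2913*(1/(49 - 2700))) = -711*(-1/4229) - 1819/(2913*(1/(-2651))) = 711/4229 - 1819/(2913*(-1/2651)) = 711/4229 - 1819/2913*(-2651) = 711/4229 + 4822169/2913 = 20395023844/12319077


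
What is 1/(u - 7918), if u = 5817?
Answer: -1/2101 ≈ -0.00047596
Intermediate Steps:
1/(u - 7918) = 1/(5817 - 7918) = 1/(-2101) = -1/2101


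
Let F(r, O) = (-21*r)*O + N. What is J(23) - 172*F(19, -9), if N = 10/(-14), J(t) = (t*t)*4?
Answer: -4307892/7 ≈ -6.1541e+5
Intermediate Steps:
J(t) = 4*t² (J(t) = t²*4 = 4*t²)
N = -5/7 (N = 10*(-1/14) = -5/7 ≈ -0.71429)
F(r, O) = -5/7 - 21*O*r (F(r, O) = (-21*r)*O - 5/7 = -21*O*r - 5/7 = -5/7 - 21*O*r)
J(23) - 172*F(19, -9) = 4*23² - 172*(-5/7 - 21*(-9)*19) = 4*529 - 172*(-5/7 + 3591) = 2116 - 172*25132/7 = 2116 - 4322704/7 = -4307892/7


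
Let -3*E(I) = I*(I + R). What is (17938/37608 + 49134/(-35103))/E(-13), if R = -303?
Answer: 203025643/301288393744 ≈ 0.00067386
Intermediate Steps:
E(I) = -I*(-303 + I)/3 (E(I) = -I*(I - 303)/3 = -I*(-303 + I)/3)
(17938/37608 + 49134/(-35103))/E(-13) = (17938/37608 + 49134/(-35103))/(((⅓)*(-13)*(303 - 1*(-13)))) = (17938*(1/37608) + 49134*(-1/35103))/(((⅓)*(-13)*(303 + 13))) = (8969/18804 - 16378/11701)/(((⅓)*(-13)*316)) = -203025643/(220025604*(-4108/3)) = -203025643/220025604*(-3/4108) = 203025643/301288393744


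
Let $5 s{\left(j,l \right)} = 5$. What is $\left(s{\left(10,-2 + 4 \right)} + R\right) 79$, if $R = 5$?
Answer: $474$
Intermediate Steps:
$s{\left(j,l \right)} = 1$ ($s{\left(j,l \right)} = \frac{1}{5} \cdot 5 = 1$)
$\left(s{\left(10,-2 + 4 \right)} + R\right) 79 = \left(1 + 5\right) 79 = 6 \cdot 79 = 474$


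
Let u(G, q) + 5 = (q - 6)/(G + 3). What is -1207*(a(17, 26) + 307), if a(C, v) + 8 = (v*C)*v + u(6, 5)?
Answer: -128030111/9 ≈ -1.4226e+7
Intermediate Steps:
u(G, q) = -5 + (-6 + q)/(3 + G) (u(G, q) = -5 + (q - 6)/(G + 3) = -5 + (-6 + q)/(3 + G))
a(C, v) = -118/9 + C*v**2 (a(C, v) = -8 + ((v*C)*v + (-21 + 5 - 5*6)/(3 + 6)) = -8 + ((C*v)*v + (-21 + 5 - 30)/9) = -8 + (C*v**2 + (1/9)*(-46)) = -8 + (C*v**2 - 46/9) = -8 + (-46/9 + C*v**2) = -118/9 + C*v**2)
-1207*(a(17, 26) + 307) = -1207*((-118/9 + 17*26**2) + 307) = -1207*((-118/9 + 17*676) + 307) = -1207*((-118/9 + 11492) + 307) = -1207*(103310/9 + 307) = -1207*106073/9 = -128030111/9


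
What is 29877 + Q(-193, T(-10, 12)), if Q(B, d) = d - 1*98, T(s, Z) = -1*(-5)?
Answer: 29784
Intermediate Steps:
T(s, Z) = 5
Q(B, d) = -98 + d (Q(B, d) = d - 98 = -98 + d)
29877 + Q(-193, T(-10, 12)) = 29877 + (-98 + 5) = 29877 - 93 = 29784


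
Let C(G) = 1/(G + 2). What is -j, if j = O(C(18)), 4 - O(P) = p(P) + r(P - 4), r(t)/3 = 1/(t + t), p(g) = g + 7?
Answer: 4219/1580 ≈ 2.6703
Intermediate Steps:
p(g) = 7 + g
r(t) = 3/(2*t) (r(t) = 3/(t + t) = 3/((2*t)) = 3*(1/(2*t)) = 3/(2*t))
C(G) = 1/(2 + G)
O(P) = -3 - P - 3/(2*(-4 + P)) (O(P) = 4 - ((7 + P) + 3/(2*(P - 4))) = 4 - ((7 + P) + 3/(2*(-4 + P))) = 4 - (7 + P + 3/(2*(-4 + P))) = 4 + (-7 - P - 3/(2*(-4 + P))) = -3 - P - 3/(2*(-4 + P)))
j = -4219/1580 (j = (21/2 + 1/(2 + 18) - (1/(2 + 18))²)/(-4 + 1/(2 + 18)) = (21/2 + 1/20 - (1/20)²)/(-4 + 1/20) = (21/2 + 1/20 - 1*1/400)/(-79/20) = -20*(21/2 + 1/20 - 1/400)/79 = -20/79*4219/400 = -4219/1580 ≈ -2.6703)
-j = -1*(-4219/1580) = 4219/1580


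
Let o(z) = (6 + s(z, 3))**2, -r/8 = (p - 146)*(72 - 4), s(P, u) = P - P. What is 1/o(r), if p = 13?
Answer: 1/36 ≈ 0.027778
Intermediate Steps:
s(P, u) = 0
r = 72352 (r = -8*(13 - 146)*(72 - 4) = -(-1064)*68 = -8*(-9044) = 72352)
o(z) = 36 (o(z) = (6 + 0)**2 = 6**2 = 36)
1/o(r) = 1/36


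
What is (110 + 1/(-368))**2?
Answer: 1638549441/135424 ≈ 12099.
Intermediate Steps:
(110 + 1/(-368))**2 = (110 - 1/368)**2 = (40479/368)**2 = 1638549441/135424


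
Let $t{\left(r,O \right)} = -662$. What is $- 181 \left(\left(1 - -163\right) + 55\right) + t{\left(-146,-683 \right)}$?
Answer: $-40301$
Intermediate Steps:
$- 181 \left(\left(1 - -163\right) + 55\right) + t{\left(-146,-683 \right)} = - 181 \left(\left(1 - -163\right) + 55\right) - 662 = - 181 \left(\left(1 + 163\right) + 55\right) - 662 = - 181 \left(164 + 55\right) - 662 = \left(-181\right) 219 - 662 = -39639 - 662 = -40301$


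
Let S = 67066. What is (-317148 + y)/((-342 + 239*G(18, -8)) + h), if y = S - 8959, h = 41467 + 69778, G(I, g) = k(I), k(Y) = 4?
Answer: -259041/111859 ≈ -2.3158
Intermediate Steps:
G(I, g) = 4
h = 111245
y = 58107 (y = 67066 - 8959 = 58107)
(-317148 + y)/((-342 + 239*G(18, -8)) + h) = (-317148 + 58107)/((-342 + 239*4) + 111245) = -259041/((-342 + 956) + 111245) = -259041/(614 + 111245) = -259041/111859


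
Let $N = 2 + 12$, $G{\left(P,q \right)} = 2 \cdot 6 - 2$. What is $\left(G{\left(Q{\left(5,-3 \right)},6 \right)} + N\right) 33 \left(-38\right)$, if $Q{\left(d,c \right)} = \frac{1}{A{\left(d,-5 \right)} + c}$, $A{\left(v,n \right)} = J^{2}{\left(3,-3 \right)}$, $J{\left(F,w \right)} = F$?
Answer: $-30096$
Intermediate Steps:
$A{\left(v,n \right)} = 9$ ($A{\left(v,n \right)} = 3^{2} = 9$)
$Q{\left(d,c \right)} = \frac{1}{9 + c}$
$G{\left(P,q \right)} = 10$ ($G{\left(P,q \right)} = 12 - 2 = 10$)
$N = 14$
$\left(G{\left(Q{\left(5,-3 \right)},6 \right)} + N\right) 33 \left(-38\right) = \left(10 + 14\right) 33 \left(-38\right) = 24 \cdot 33 \left(-38\right) = 792 \left(-38\right) = -30096$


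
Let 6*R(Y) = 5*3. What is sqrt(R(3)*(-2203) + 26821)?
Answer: sqrt(85254)/2 ≈ 145.99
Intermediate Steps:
R(Y) = 5/2 (R(Y) = (5*3)/6 = (1/6)*15 = 5/2)
sqrt(R(3)*(-2203) + 26821) = sqrt((5/2)*(-2203) + 26821) = sqrt(-11015/2 + 26821) = sqrt(42627/2) = sqrt(85254)/2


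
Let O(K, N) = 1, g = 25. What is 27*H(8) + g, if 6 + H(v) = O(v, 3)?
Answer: -110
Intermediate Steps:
H(v) = -5 (H(v) = -6 + 1 = -5)
27*H(8) + g = 27*(-5) + 25 = -135 + 25 = -110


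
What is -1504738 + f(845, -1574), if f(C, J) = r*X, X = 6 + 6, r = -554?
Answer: -1511386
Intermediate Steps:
X = 12
f(C, J) = -6648 (f(C, J) = -554*12 = -6648)
-1504738 + f(845, -1574) = -1504738 - 6648 = -1511386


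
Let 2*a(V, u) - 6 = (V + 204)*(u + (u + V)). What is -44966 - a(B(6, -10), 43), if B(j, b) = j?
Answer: -54629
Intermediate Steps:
a(V, u) = 3 + (204 + V)*(V + 2*u)/2 (a(V, u) = 3 + ((V + 204)*(u + (u + V)))/2 = 3 + ((204 + V)*(u + (V + u)))/2 = 3 + ((204 + V)*(V + 2*u))/2 = 3 + (204 + V)*(V + 2*u)/2)
-44966 - a(B(6, -10), 43) = -44966 - (3 + (½)*6² + 102*6 + 204*43 + 6*43) = -44966 - (3 + (½)*36 + 612 + 8772 + 258) = -44966 - (3 + 18 + 612 + 8772 + 258) = -44966 - 1*9663 = -44966 - 9663 = -54629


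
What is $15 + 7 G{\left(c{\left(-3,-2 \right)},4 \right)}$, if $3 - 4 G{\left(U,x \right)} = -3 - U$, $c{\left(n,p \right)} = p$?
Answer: $22$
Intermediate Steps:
$G{\left(U,x \right)} = \frac{3}{2} + \frac{U}{4}$ ($G{\left(U,x \right)} = \frac{3}{4} - \frac{-3 - U}{4} = \frac{3}{4} + \left(\frac{3}{4} + \frac{U}{4}\right) = \frac{3}{2} + \frac{U}{4}$)
$15 + 7 G{\left(c{\left(-3,-2 \right)},4 \right)} = 15 + 7 \left(\frac{3}{2} + \frac{1}{4} \left(-2\right)\right) = 15 + 7 \left(\frac{3}{2} - \frac{1}{2}\right) = 15 + 7 \cdot 1 = 15 + 7 = 22$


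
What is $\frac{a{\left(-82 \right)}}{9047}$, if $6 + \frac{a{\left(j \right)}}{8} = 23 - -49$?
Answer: $\frac{528}{9047} \approx 0.058362$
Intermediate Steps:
$a{\left(j \right)} = 528$ ($a{\left(j \right)} = -48 + 8 \left(23 - -49\right) = -48 + 8 \left(23 + 49\right) = -48 + 8 \cdot 72 = -48 + 576 = 528$)
$\frac{a{\left(-82 \right)}}{9047} = \frac{528}{9047}$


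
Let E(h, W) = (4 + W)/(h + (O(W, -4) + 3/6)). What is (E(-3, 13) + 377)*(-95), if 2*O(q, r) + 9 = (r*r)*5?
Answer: -1183510/33 ≈ -35864.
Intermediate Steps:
O(q, r) = -9/2 + 5*r²/2 (O(q, r) = -9/2 + ((r*r)*5)/2 = -9/2 + (r²*5)/2 = -9/2 + (5*r²)/2 = -9/2 + 5*r²/2)
E(h, W) = (4 + W)/(36 + h) (E(h, W) = (4 + W)/(h + ((-9/2 + (5/2)*(-4)²) + 3/6)) = (4 + W)/(h + ((-9/2 + (5/2)*16) + 3*(⅙))) = (4 + W)/(h + ((-9/2 + 40) + ½)) = (4 + W)/(h + (71/2 + ½)) = (4 + W)/(h + 36) = (4 + W)/(36 + h))
(E(-3, 13) + 377)*(-95) = ((4 + 13)/(36 - 3) + 377)*(-95) = (17/33 + 377)*(-95) = (12458/33)*(-95) = -1183510/33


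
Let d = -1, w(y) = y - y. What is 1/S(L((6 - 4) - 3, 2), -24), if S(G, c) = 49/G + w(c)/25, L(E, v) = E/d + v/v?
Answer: 2/49 ≈ 0.040816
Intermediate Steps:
w(y) = 0
L(E, v) = 1 - E (L(E, v) = E/(-1) + v/v = E*(-1) + 1 = -E + 1 = 1 - E)
S(G, c) = 49/G (S(G, c) = 49/G + 0/25 = 49/G + 0*(1/25) = 49/G + 0 = 49/G)
1/S(L((6 - 4) - 3, 2), -24) = 1/(49/(1 - ((6 - 4) - 3))) = 1/(49/(1 - (2 - 3))) = 1/(49/(1 - 1*(-1))) = 1/(49/(1 + 1)) = 1/(49/2) = 2/49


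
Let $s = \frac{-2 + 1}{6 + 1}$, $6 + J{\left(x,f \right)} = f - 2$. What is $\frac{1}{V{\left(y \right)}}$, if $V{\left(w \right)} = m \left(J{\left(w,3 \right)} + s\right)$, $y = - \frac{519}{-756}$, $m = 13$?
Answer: $- \frac{7}{468} \approx -0.014957$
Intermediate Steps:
$J{\left(x,f \right)} = -8 + f$ ($J{\left(x,f \right)} = -6 + \left(f - 2\right) = -6 + \left(-2 + f\right) = -8 + f$)
$s = - \frac{1}{7} \approx -0.14286$
$y = \frac{173}{252}$ ($y = \left(-519\right) \left(- \frac{1}{756}\right) = \frac{173}{252} \approx 0.68651$)
$V{\left(w \right)} = - \frac{468}{7}$ ($V{\left(w \right)} = 13 \left(\left(-8 + 3\right) - \frac{1}{7}\right) = 13 \left(-5 - \frac{1}{7}\right) = 13 \left(- \frac{36}{7}\right) = - \frac{468}{7}$)
$\frac{1}{V{\left(y \right)}} = \frac{1}{- \frac{468}{7}} = - \frac{7}{468}$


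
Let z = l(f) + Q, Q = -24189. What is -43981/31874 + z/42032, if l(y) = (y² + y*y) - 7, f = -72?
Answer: -286170383/167465996 ≈ -1.7088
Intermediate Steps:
l(y) = -7 + 2*y² (l(y) = (y² + y²) - 7 = 2*y² - 7 = -7 + 2*y²)
z = -13828 (z = (-7 + 2*(-72)²) - 24189 = (-7 + 2*5184) - 24189 = (-7 + 10368) - 24189 = 10361 - 24189 = -13828)
-43981/31874 + z/42032 = -43981/31874 - 13828/42032 = -43981*1/31874 - 13828*1/42032 = -43981/31874 - 3457/10508 = -286170383/167465996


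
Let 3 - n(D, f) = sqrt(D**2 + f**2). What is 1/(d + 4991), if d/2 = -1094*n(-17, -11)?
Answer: 1573/1960336711 + 2188*sqrt(410)/1960336711 ≈ 2.3402e-5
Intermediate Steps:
n(D, f) = 3 - sqrt(D**2 + f**2)
d = -6564 + 2188*sqrt(410) (d = 2*(-1094*(3 - sqrt((-17)**2 + (-11)**2))) = 2*(-1094*(3 - sqrt(289 + 121))) = 2*(-1094*(3 - sqrt(410))) = 2*(-3282 + 1094*sqrt(410)) = -6564 + 2188*sqrt(410) ≈ 37740.)
1/(d + 4991) = 1/((-6564 + 2188*sqrt(410)) + 4991) = 1/(-1573 + 2188*sqrt(410))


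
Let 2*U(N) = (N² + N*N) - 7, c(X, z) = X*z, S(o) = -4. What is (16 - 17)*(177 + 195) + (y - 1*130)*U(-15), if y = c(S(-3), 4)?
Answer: -32711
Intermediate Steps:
y = -16 (y = -4*4 = -16)
U(N) = -7/2 + N² (U(N) = ((N² + N*N) - 7)/2 = ((N² + N²) - 7)/2 = (2*N² - 7)/2 = (-7 + 2*N²)/2 = -7/2 + N²)
(16 - 17)*(177 + 195) + (y - 1*130)*U(-15) = (16 - 17)*(177 + 195) + (-16 - 1*130)*(-7/2 + (-15)²) = -1*372 + (-16 - 130)*(-7/2 + 225) = -372 - 146*443/2 = -372 - 32339 = -32711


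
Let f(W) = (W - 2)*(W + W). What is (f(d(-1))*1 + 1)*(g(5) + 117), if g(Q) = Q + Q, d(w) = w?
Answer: 889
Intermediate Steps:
f(W) = 2*W*(-2 + W) (f(W) = (-2 + W)*(2*W) = 2*W*(-2 + W))
g(Q) = 2*Q
(f(d(-1))*1 + 1)*(g(5) + 117) = ((2*(-1)*(-2 - 1))*1 + 1)*(2*5 + 117) = ((2*(-1)*(-3))*1 + 1)*(10 + 117) = (6*1 + 1)*127 = (6 + 1)*127 = 7*127 = 889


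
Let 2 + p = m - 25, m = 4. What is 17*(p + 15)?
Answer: -136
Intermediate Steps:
p = -23 (p = -2 + (4 - 25) = -2 - 21 = -23)
17*(p + 15) = 17*(-23 + 15) = 17*(-8) = -136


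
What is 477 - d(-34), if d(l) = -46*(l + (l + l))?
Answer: -4215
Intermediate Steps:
d(l) = -138*l (d(l) = -46*(l + 2*l) = -138*l)
477 - d(-34) = 477 - (-138)*(-34) = 477 - 1*4692 = 477 - 4692 = -4215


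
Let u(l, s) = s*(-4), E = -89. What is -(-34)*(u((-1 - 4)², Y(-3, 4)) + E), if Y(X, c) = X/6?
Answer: -2958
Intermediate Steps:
Y(X, c) = X/6 (Y(X, c) = X*(⅙) = X/6)
u(l, s) = -4*s
-(-34)*(u((-1 - 4)², Y(-3, 4)) + E) = -(-34)*(-2*(-3)/3 - 89) = -(-34)*(-4*(-½) - 89) = -(-34)*(2 - 89) = -(-34)*(-87) = -1*2958 = -2958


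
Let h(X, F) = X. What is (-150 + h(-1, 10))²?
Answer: 22801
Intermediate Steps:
(-150 + h(-1, 10))² = (-150 - 1)² = (-151)² = 22801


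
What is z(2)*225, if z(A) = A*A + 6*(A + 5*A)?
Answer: 17100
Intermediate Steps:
z(A) = A² + 36*A (z(A) = A² + 6*(6*A) = A² + 36*A)
z(2)*225 = (2*(36 + 2))*225 = (2*38)*225 = 76*225 = 17100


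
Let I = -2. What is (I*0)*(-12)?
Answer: 0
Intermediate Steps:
(I*0)*(-12) = -2*0*(-12) = 0*(-12) = 0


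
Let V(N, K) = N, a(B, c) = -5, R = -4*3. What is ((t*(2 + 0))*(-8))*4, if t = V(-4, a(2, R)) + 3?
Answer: 64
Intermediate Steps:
R = -12
t = -1 (t = -4 + 3 = -1)
((t*(2 + 0))*(-8))*4 = (-(2 + 0)*(-8))*4 = (-1*2*(-8))*4 = -2*(-8)*4 = 16*4 = 64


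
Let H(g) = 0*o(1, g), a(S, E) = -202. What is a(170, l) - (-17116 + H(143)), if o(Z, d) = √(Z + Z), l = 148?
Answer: 16914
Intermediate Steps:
o(Z, d) = √2*√Z (o(Z, d) = √(2*Z) = √2*√Z)
H(g) = 0 (H(g) = 0*(√2*√1) = 0*(√2*1) = 0*√2 = 0)
a(170, l) - (-17116 + H(143)) = -202 - (-17116 + 0) = -202 - 1*(-17116) = -202 + 17116 = 16914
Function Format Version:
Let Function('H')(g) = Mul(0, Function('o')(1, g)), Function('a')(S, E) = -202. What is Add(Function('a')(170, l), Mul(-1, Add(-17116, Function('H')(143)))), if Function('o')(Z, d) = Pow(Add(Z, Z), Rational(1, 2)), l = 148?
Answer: 16914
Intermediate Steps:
Function('o')(Z, d) = Mul(Pow(2, Rational(1, 2)), Pow(Z, Rational(1, 2))) (Function('o')(Z, d) = Pow(Mul(2, Z), Rational(1, 2)) = Mul(Pow(2, Rational(1, 2)), Pow(Z, Rational(1, 2))))
Function('H')(g) = 0 (Function('H')(g) = Mul(0, Mul(Pow(2, Rational(1, 2)), Pow(1, Rational(1, 2)))) = Mul(0, Mul(Pow(2, Rational(1, 2)), 1)) = Mul(0, Pow(2, Rational(1, 2))) = 0)
Add(Function('a')(170, l), Mul(-1, Add(-17116, Function('H')(143)))) = Add(-202, Mul(-1, Add(-17116, 0))) = Add(-202, Mul(-1, -17116)) = Add(-202, 17116) = 16914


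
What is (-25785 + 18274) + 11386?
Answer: 3875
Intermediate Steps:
(-25785 + 18274) + 11386 = -7511 + 11386 = 3875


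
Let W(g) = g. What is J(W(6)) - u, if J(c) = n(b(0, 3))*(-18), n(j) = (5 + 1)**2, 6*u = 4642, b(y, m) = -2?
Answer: -4265/3 ≈ -1421.7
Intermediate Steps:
u = 2321/3 (u = (1/6)*4642 = 2321/3 ≈ 773.67)
n(j) = 36 (n(j) = 6**2 = 36)
J(c) = -648 (J(c) = 36*(-18) = -648)
J(W(6)) - u = -648 - 1*2321/3 = -648 - 2321/3 = -4265/3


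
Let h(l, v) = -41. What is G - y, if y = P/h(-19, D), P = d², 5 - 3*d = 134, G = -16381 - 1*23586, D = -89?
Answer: -1636798/41 ≈ -39922.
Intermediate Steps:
G = -39967 (G = -16381 - 23586 = -39967)
d = -43 (d = 5/3 - ⅓*134 = 5/3 - 134/3 = -43)
P = 1849 (P = (-43)² = 1849)
y = -1849/41 (y = 1849/(-41) = 1849*(-1/41) = -1849/41 ≈ -45.098)
G - y = -39967 - 1*(-1849/41) = -39967 + 1849/41 = -1636798/41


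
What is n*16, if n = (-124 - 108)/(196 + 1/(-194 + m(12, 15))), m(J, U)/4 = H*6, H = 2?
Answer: -541952/28615 ≈ -18.939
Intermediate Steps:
m(J, U) = 48 (m(J, U) = 4*(2*6) = 4*12 = 48)
n = -33872/28615 (n = (-124 - 108)/(196 + 1/(-194 + 48)) = -232/(196 + 1/(-146)) = -232/(196 - 1/146) = -232/28615/146 = -232*146/28615 = -33872/28615 ≈ -1.1837)
n*16 = -33872/28615*16 = -541952/28615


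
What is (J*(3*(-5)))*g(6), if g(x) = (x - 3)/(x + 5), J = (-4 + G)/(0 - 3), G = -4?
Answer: -120/11 ≈ -10.909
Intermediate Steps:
J = 8/3 (J = (-4 - 4)/(0 - 3) = -8/(-3) = -8*(-⅓) = 8/3 ≈ 2.6667)
g(x) = (-3 + x)/(5 + x)
(J*(3*(-5)))*g(6) = (8*(3*(-5))/3)*((-3 + 6)/(5 + 6)) = ((8/3)*(-15))*(3/11) = -40*3/11 = -120/11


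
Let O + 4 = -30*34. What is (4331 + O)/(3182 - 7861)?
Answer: -3307/4679 ≈ -0.70677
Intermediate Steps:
O = -1024 (O = -4 - 30*34 = -4 - 1020 = -1024)
(4331 + O)/(3182 - 7861) = (4331 - 1024)/(3182 - 7861) = 3307/(-4679) = 3307*(-1/4679) = -3307/4679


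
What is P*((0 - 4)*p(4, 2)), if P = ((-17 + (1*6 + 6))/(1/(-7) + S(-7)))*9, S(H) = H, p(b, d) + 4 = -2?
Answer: 756/5 ≈ 151.20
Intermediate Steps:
p(b, d) = -6 (p(b, d) = -4 - 2 = -6)
P = 63/10 (P = ((-17 + (1*6 + 6))/(1/(-7) - 7))*9 = ((-17 + (6 + 6))/(1*(-1/7) - 7))*9 = ((-17 + 12)/(-1/7 - 7))*9 = -5/(-50/7)*9 = -5*(-7/50)*9 = (7/10)*9 = 63/10 ≈ 6.3000)
P*((0 - 4)*p(4, 2)) = 63*((0 - 4)*(-6))/10 = 63*(-4*(-6))/10 = (63/10)*24 = 756/5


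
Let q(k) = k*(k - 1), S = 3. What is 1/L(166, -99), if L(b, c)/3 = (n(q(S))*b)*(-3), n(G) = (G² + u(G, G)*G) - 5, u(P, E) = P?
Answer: -1/100098 ≈ -9.9902e-6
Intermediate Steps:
q(k) = k*(-1 + k)
n(G) = -5 + 2*G² (n(G) = (G² + G*G) - 5 = (G² + G²) - 5 = 2*G² - 5 = -5 + 2*G²)
L(b, c) = -603*b (L(b, c) = 3*(((-5 + 2*(3*(-1 + 3))²)*b)*(-3)) = 3*(((-5 + 2*(3*2)²)*b)*(-3)) = 3*(((-5 + 2*6²)*b)*(-3)) = 3*(((-5 + 2*36)*b)*(-3)) = 3*(((-5 + 72)*b)*(-3)) = 3*((67*b)*(-3)) = 3*(-201*b) = -603*b)
1/L(166, -99) = 1/(-603*166) = 1/(-100098) = -1/100098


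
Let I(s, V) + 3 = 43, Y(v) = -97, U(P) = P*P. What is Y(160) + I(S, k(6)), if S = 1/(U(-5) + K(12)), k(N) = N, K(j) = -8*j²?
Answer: -57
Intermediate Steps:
U(P) = P²
S = -1/1127 (S = 1/((-5)² - 8*12²) = 1/(25 - 8*144) = 1/(25 - 1152) = 1/(-1127) = -1/1127 ≈ -0.00088731)
I(s, V) = 40 (I(s, V) = -3 + 43 = 40)
Y(160) + I(S, k(6)) = -97 + 40 = -57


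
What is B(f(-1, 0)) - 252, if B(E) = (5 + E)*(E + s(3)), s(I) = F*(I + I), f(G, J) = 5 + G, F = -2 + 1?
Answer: -270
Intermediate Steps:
F = -1
s(I) = -2*I (s(I) = -(I + I) = -2*I)
B(E) = (-6 + E)*(5 + E) (B(E) = (5 + E)*(E - 2*3) = (5 + E)*(E - 6) = (5 + E)*(-6 + E) = (-6 + E)*(5 + E))
B(f(-1, 0)) - 252 = (-30 + (5 - 1)² - (5 - 1)) - 252 = (-30 + 4² - 1*4) - 252 = (-30 + 16 - 4) - 252 = -18 - 252 = -270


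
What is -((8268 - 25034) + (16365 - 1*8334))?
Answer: 8735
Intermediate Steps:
-((8268 - 25034) + (16365 - 1*8334)) = -(-16766 + (16365 - 8334)) = -(-16766 + 8031) = -1*(-8735) = 8735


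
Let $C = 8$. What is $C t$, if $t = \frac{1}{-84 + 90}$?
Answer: $\frac{4}{3} \approx 1.3333$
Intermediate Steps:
$t = \frac{1}{6} \approx 0.16667$
$C t = 8 \cdot \frac{1}{6} = \frac{4}{3}$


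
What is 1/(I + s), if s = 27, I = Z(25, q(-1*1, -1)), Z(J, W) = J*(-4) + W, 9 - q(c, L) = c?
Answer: -1/63 ≈ -0.015873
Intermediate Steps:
q(c, L) = 9 - c
Z(J, W) = W - 4*J (Z(J, W) = -4*J + W = W - 4*J)
I = -90 (I = (9 - (-1)) - 4*25 = (9 - 1*(-1)) - 100 = (9 + 1) - 100 = 10 - 100 = -90)
1/(I + s) = 1/(-90 + 27) = 1/(-63) = -1/63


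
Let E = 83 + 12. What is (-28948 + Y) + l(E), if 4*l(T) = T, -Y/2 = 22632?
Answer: -296753/4 ≈ -74188.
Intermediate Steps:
Y = -45264 (Y = -2*22632 = -45264)
E = 95
l(T) = T/4
(-28948 + Y) + l(E) = (-28948 - 45264) + (¼)*95 = -74212 + 95/4 = -296753/4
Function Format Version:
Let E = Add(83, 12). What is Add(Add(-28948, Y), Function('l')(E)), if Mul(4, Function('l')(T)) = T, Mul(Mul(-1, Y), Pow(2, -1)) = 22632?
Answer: Rational(-296753, 4) ≈ -74188.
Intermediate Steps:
Y = -45264 (Y = Mul(-2, 22632) = -45264)
E = 95
Function('l')(T) = Mul(Rational(1, 4), T)
Add(Add(-28948, Y), Function('l')(E)) = Add(Add(-28948, -45264), Mul(Rational(1, 4), 95)) = Add(-74212, Rational(95, 4)) = Rational(-296753, 4)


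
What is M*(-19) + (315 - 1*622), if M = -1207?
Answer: 22626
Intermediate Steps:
M*(-19) + (315 - 1*622) = -1207*(-19) + (315 - 1*622) = 22933 + (315 - 622) = 22933 - 307 = 22626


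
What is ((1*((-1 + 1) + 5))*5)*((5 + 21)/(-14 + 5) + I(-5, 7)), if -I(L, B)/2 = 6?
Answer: -3350/9 ≈ -372.22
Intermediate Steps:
I(L, B) = -12 (I(L, B) = -2*6 = -12)
((1*((-1 + 1) + 5))*5)*((5 + 21)/(-14 + 5) + I(-5, 7)) = ((1*((-1 + 1) + 5))*5)*((5 + 21)/(-14 + 5) - 12) = ((1*(0 + 5))*5)*(26/(-9) - 12) = ((1*5)*5)*(26*(-⅑) - 12) = (5*5)*(-26/9 - 12) = 25*(-134/9) = -3350/9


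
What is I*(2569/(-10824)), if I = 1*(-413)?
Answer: 1060997/10824 ≈ 98.023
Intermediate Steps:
I = -413
I*(2569/(-10824)) = -1060997/(-10824) = -1060997*(-1)/10824 = -413*(-2569/10824) = 1060997/10824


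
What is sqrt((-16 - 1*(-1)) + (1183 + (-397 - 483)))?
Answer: 12*sqrt(2) ≈ 16.971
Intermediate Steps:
sqrt((-16 - 1*(-1)) + (1183 + (-397 - 483))) = sqrt((-16 + 1) + (1183 - 880)) = sqrt(-15 + 303) = sqrt(288) = 12*sqrt(2)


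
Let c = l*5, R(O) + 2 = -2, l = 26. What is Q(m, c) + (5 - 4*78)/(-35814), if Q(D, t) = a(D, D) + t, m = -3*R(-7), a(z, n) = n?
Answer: 5085895/35814 ≈ 142.01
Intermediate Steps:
R(O) = -4 (R(O) = -2 - 2 = -4)
m = 12 (m = -3*(-4) = 12)
c = 130 (c = 26*5 = 130)
Q(D, t) = D + t
Q(m, c) + (5 - 4*78)/(-35814) = (12 + 130) + (5 - 4*78)/(-35814) = 142 + (5 - 312)*(-1/35814) = 142 - 307*(-1/35814) = 142 + 307/35814 = 5085895/35814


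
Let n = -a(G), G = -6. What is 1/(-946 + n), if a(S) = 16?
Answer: -1/962 ≈ -0.0010395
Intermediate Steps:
n = -16 (n = -1*16 = -16)
1/(-946 + n) = 1/(-946 - 16) = 1/(-962) = -1/962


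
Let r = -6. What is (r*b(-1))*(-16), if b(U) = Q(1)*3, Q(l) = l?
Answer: 288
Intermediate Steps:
b(U) = 3 (b(U) = 1*3 = 3)
(r*b(-1))*(-16) = -6*3*(-16) = -18*(-16) = 288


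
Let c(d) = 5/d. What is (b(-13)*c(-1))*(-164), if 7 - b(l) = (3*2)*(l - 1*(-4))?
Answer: 50020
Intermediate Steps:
b(l) = -17 - 6*l (b(l) = 7 - 3*2*(l - 1*(-4)) = 7 - 6*(l + 4) = 7 - 6*(4 + l) = 7 - (24 + 6*l) = 7 + (-24 - 6*l) = -17 - 6*l)
(b(-13)*c(-1))*(-164) = ((-17 - 6*(-13))*(5/(-1)))*(-164) = ((-17 + 78)*(5*(-1)))*(-164) = (61*(-5))*(-164) = -305*(-164) = 50020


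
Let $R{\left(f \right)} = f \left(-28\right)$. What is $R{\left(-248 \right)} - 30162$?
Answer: $-23218$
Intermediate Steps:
$R{\left(f \right)} = - 28 f$
$R{\left(-248 \right)} - 30162 = \left(-28\right) \left(-248\right) - 30162 = 6944 - 30162 = -23218$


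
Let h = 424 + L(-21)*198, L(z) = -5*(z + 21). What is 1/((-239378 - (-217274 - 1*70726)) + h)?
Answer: 1/49046 ≈ 2.0389e-5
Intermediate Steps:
L(z) = -105 - 5*z (L(z) = -5*(21 + z) = -105 - 5*z)
h = 424 (h = 424 + (-105 - 5*(-21))*198 = 424 + (-105 + 105)*198 = 424 + 0*198 = 424 + 0 = 424)
1/((-239378 - (-217274 - 1*70726)) + h) = 1/((-239378 - (-217274 - 1*70726)) + 424) = 1/((-239378 - (-217274 - 70726)) + 424) = 1/((-239378 - 1*(-288000)) + 424) = 1/((-239378 + 288000) + 424) = 1/(48622 + 424) = 1/49046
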